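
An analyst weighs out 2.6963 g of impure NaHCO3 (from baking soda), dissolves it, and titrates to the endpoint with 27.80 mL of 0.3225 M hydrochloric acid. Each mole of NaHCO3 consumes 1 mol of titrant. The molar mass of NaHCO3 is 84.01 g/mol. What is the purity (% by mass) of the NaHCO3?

27.9%

n(HCl) = 0.3225 x 0.02780 = 0.008966 mol.
n(NaHCO3) = 0.008966 / 1 = 0.008966 mol.
mass of NaHCO3 = 0.008966 x 84.01 = 0.7532 g.
% purity = 0.7532 / 2.6963 x 100 = 27.9%.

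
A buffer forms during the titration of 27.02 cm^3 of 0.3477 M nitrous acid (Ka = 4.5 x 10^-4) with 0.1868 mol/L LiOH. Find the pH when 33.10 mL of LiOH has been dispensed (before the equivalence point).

3.63

Initial n(HNO2) = 0.3477 x 0.02702 = 0.009395 mol.
n(LiOH) added = 0.1868 x 0.03310 = 0.006183 mol, converting that many moles of HNO2 to NO2-.
Remaining n(HNO2) = 0.003212 mol; n(NO2-) = 0.006183 mol.
By Henderson-Hasselbalch, pH = pKa + log([A^-]/[HA]) = 3.35 + log(0.006183/0.003212) = 3.35 + (+0.28) = 3.63.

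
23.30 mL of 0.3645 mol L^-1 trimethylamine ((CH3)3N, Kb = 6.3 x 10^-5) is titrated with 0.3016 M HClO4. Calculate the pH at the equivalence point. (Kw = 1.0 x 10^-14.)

5.29

n((CH3)3N) = 0.3645 x 0.02330 = 0.008493 mol; V(HClO4) at equivalence = 0.008493/0.3016 = 0.02816 L.
At equivalence the base is fully converted to (CH3)3NH+; total volume = 0.05146 L, so [(CH3)3NH+] = 0.008493/0.05146 = 0.1650 M.
Ka((CH3)3NH+) = Kw/Kb = 1.0e-14 / 6.3 x 10^-5 = 1.59e-10.
[H^+] = sqrt(Ka x [(CH3)3NH+]) = sqrt(1.59e-10 x 0.1650) = 5.12e-6 M.
pH = -log(5.12e-6) = 5.29.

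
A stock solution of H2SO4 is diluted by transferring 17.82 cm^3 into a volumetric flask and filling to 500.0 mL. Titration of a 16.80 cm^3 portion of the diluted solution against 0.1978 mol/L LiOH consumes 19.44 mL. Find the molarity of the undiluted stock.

n(LiOH) = 0.1978 x 0.01944 = 0.003845 mol.
n(H2SO4) in the aliquot = 0.003845 x 1/2 = 0.001923 mol.
[diluted H2SO4] = 0.001923 / 0.01680 = 0.1144 M.
Dilution factor = 500.0/17.82 = 28.06, so [stock] = 0.1144 x 28.06 = 3.21 M.

3.21 M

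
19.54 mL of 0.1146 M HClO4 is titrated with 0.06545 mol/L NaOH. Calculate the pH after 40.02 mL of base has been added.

n(acid) = 0.1146 x 0.01954 = 0.002239 mol; n(NaOH) added = 0.06545 x 0.04002 = 0.002619 mol.
Base is in excess by 0.002619 - 0.002239 = 0.0003800 mol in a total volume of 0.05956 L.
[OH^-] = 0.0003800/0.05956 = 0.006381 M, so pOH = 2.20 and pH = 14.00 - 2.20 = 11.80.

11.80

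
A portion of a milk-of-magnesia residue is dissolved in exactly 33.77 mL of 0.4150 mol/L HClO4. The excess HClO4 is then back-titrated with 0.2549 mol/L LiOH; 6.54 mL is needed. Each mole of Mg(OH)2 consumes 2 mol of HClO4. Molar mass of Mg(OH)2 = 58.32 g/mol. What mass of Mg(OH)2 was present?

Total n(HClO4) added = 0.4150 x 0.03377 = 0.01401 mol.
n(LiOH) used = 0.2549 x 0.006540 = 0.001667 mol, which equals the excess n(HClO4).
So n(HClO4) consumed by the sample = 0.01401 - 0.001667 = 0.01235 mol.
n(Mg(OH)2) = 0.01235 / 2 = 0.006174 mol.
mass = 0.006174 mol x 58.32 g/mol = 0.360 g.

0.360 g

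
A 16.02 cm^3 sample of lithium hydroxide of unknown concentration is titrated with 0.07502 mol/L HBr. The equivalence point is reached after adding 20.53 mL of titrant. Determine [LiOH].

0.0961 M

n(HBr) delivered = 0.07502 x 0.02053 = 0.001540 mol.
For a 1:1 reaction, n(LiOH) = 0.001540 mol.
[LiOH] = 0.001540 mol / 0.01602 L = 0.0961 M.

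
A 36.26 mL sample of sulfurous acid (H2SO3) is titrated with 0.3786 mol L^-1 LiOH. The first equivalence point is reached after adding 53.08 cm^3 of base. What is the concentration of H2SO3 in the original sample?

n(LiOH) = 0.3786 x 0.05308 = 0.02010 mol.
At the first equivalence point, 1 mol OH^- react per mol H2SO3, so n(H2SO3) = 0.02010 / 1 = 0.02010 mol.
[H2SO3] = 0.02010 / 0.03626 L = 0.554 M.

0.554 M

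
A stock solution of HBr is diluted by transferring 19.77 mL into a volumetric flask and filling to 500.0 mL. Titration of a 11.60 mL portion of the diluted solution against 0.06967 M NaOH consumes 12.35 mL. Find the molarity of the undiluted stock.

1.88 M

n(NaOH) = 0.06967 x 0.01235 = 0.0008604 mol.
n(HBr) in the aliquot = 0.0008604 mol.
[diluted HBr] = 0.0008604 / 0.01160 = 0.07417 M.
Dilution factor = 500.0/19.77 = 25.29, so [stock] = 0.07417 x 25.29 = 1.88 M.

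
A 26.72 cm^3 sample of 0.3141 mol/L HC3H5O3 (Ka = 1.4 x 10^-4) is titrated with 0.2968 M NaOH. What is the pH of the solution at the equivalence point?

8.52

n(HC3H5O3) = 0.3141 x 0.02672 = 0.008393 mol; V(NaOH) at equivalence = 0.008393/0.2968 = 0.02828 L.
At equivalence all the acid is converted to C3H5O3-; total volume = 0.02672 + 0.02828 = 0.05500 L, so [C3H5O3-] = 0.008393/0.05500 = 0.1526 M.
Kb = Kw/Ka = 1.0e-14 / 1.4 x 10^-4 = 7.14e-11.
[OH^-] = sqrt(Kb x [C3H5O3-]) = sqrt(7.14e-11 x 0.1526) = 3.30e-6 M.
pOH = 5.48, so pH = 14.00 - 5.48 = 8.52.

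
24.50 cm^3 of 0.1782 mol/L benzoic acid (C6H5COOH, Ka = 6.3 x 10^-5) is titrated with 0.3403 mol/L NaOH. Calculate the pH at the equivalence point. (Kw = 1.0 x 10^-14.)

8.63

n(C6H5COOH) = 0.1782 x 0.02450 = 0.004366 mol; V(NaOH) at equivalence = 0.004366/0.3403 = 0.01283 L.
At equivalence all the acid is converted to C6H5COO-; total volume = 0.02450 + 0.01283 = 0.03733 L, so [C6H5COO-] = 0.004366/0.03733 = 0.1170 M.
Kb = Kw/Ka = 1.0e-14 / 6.3 x 10^-5 = 1.59e-10.
[OH^-] = sqrt(Kb x [C6H5COO-]) = sqrt(1.59e-10 x 0.1170) = 4.31e-6 M.
pOH = 5.37, so pH = 14.00 - 5.37 = 8.63.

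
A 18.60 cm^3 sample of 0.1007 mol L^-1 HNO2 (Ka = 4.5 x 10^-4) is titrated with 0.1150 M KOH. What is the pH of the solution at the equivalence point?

8.04

n(HNO2) = 0.1007 x 0.01860 = 0.001873 mol; V(KOH) at equivalence = 0.001873/0.1150 = 0.01629 L.
At equivalence all the acid is converted to NO2-; total volume = 0.01860 + 0.01629 = 0.03489 L, so [NO2-] = 0.001873/0.03489 = 0.05369 M.
Kb = Kw/Ka = 1.0e-14 / 4.5 x 10^-4 = 2.22e-11.
[OH^-] = sqrt(Kb x [NO2-]) = sqrt(2.22e-11 x 0.05369) = 1.09e-6 M.
pOH = 5.96, so pH = 14.00 - 5.96 = 8.04.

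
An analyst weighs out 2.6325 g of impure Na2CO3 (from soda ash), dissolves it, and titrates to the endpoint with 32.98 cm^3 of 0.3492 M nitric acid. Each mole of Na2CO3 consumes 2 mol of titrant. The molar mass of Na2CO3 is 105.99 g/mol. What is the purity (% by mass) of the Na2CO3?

23.2%

n(HNO3) = 0.3492 x 0.03298 = 0.01152 mol.
n(Na2CO3) = 0.01152 / 2 = 0.005758 mol.
mass of Na2CO3 = 0.005758 x 105.99 = 0.6103 g.
% purity = 0.6103 / 2.6325 x 100 = 23.2%.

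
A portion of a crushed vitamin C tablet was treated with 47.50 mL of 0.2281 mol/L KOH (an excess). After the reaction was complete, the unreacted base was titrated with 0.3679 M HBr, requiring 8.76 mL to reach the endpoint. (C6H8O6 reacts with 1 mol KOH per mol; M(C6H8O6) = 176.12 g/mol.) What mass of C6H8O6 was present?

1.34 g

Total n(KOH) added = 0.2281 x 0.04750 = 0.01083 mol.
n(HBr) used = 0.3679 x 0.008760 = 0.003223 mol, which equals the excess n(KOH).
So n(KOH) consumed by the sample = 0.01083 - 0.003223 = 0.007612 mol.
n(C6H8O6) = 0.007612 / 1 = 0.007612 mol.
mass = 0.007612 mol x 176.12 g/mol = 1.34 g.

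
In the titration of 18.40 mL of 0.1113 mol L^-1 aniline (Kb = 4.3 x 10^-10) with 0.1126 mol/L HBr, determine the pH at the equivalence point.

2.94

n(C6H5NH2) = 0.1113 x 0.01840 = 0.002048 mol; V(HBr) at equivalence = 0.002048/0.1126 = 0.01819 L.
At equivalence the base is fully converted to C6H5NH3+; total volume = 0.03659 L, so [C6H5NH3+] = 0.002048/0.03659 = 0.05597 M.
Ka(C6H5NH3+) = Kw/Kb = 1.0e-14 / 4.3 x 10^-10 = 2.33e-5.
[H^+] = sqrt(Ka x [C6H5NH3+]) = sqrt(2.33e-5 x 0.05597) = 0.00114 M.
pH = -log(0.00114) = 2.94.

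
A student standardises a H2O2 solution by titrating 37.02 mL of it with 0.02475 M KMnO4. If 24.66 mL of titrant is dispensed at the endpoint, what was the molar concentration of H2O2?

n(KMnO4) = 0.02475 x 0.02466 = 0.0006103 mol.
From the balanced equation, 2 mol KMnO4 reacts with 5 mol H2O2, so n(H2O2) = 0.0006103 x 5/2 = 0.001526 mol.
[H2O2] = 0.001526 / 0.03702 L = 0.0412 M.

0.0412 M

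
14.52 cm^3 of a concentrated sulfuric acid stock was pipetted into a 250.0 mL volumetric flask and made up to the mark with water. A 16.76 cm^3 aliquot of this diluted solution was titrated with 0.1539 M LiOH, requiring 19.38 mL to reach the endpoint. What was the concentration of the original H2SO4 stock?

1.53 M

n(LiOH) = 0.1539 x 0.01938 = 0.002983 mol.
n(H2SO4) in the aliquot = 0.002983 x 1/2 = 0.001491 mol.
[diluted H2SO4] = 0.001491 / 0.01676 = 0.08898 M.
Dilution factor = 250.0/14.52 = 17.22, so [stock] = 0.08898 x 17.22 = 1.53 M.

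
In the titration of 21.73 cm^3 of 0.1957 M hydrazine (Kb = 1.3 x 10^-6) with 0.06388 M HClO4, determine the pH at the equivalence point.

n(N2H4) = 0.1957 x 0.02173 = 0.004253 mol; V(HClO4) at equivalence = 0.004253/0.06388 = 0.06657 L.
At equivalence the base is fully converted to N2H5+; total volume = 0.08830 L, so [N2H5+] = 0.004253/0.08830 = 0.04816 M.
Ka(N2H5+) = Kw/Kb = 1.0e-14 / 1.3 x 10^-6 = 7.69e-9.
[H^+] = sqrt(Ka x [N2H5+]) = sqrt(7.69e-9 x 0.04816) = 1.92e-5 M.
pH = -log(1.92e-5) = 4.72.

4.72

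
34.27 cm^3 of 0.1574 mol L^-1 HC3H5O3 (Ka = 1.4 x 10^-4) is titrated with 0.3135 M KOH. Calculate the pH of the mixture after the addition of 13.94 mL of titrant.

4.48

Initial n(HC3H5O3) = 0.1574 x 0.03427 = 0.005394 mol.
n(KOH) added = 0.3135 x 0.01394 = 0.004370 mol, converting that many moles of HC3H5O3 to C3H5O3-.
Remaining n(HC3H5O3) = 0.001024 mol; n(C3H5O3-) = 0.004370 mol.
By Henderson-Hasselbalch, pH = pKa + log([A^-]/[HA]) = 3.85 + log(0.004370/0.001024) = 3.85 + (+0.63) = 4.48.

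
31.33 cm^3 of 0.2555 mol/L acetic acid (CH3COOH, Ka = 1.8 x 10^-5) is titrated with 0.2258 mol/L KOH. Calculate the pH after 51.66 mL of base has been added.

12.64

n(acid) = 0.2555 x 0.03133 = 0.008005 mol; n(KOH) added = 0.2258 x 0.05166 = 0.01166 mol.
Base is in excess by 0.01166 - 0.008005 = 0.003660 mol in a total volume of 0.08299 L.
[OH^-] = 0.003660/0.08299 = 0.04410 M, so pOH = 1.36 and pH = 14.00 - 1.36 = 12.64.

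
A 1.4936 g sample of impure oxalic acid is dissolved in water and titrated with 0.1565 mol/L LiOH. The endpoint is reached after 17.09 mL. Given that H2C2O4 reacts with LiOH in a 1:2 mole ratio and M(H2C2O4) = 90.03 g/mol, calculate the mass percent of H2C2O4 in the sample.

8.06%

n(LiOH) = 0.1565 x 0.01709 = 0.002675 mol.
n(H2C2O4) = 0.002675 / 2 = 0.001337 mol.
mass of H2C2O4 = 0.001337 x 90.03 = 0.1204 g.
% purity = 0.1204 / 1.4936 x 100 = 8.06%.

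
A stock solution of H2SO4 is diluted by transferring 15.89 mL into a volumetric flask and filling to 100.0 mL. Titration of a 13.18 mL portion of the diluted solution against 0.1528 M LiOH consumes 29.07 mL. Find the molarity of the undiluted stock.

n(LiOH) = 0.1528 x 0.02907 = 0.004442 mol.
n(H2SO4) in the aliquot = 0.004442 x 1/2 = 0.002221 mol.
[diluted H2SO4] = 0.002221 / 0.01318 = 0.1685 M.
Dilution factor = 100.0/15.89 = 6.293, so [stock] = 0.1685 x 6.293 = 1.06 M.

1.06 M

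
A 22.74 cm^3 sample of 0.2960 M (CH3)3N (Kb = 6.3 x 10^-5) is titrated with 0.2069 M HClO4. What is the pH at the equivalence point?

5.36

n((CH3)3N) = 0.2960 x 0.02274 = 0.006731 mol; V(HClO4) at equivalence = 0.006731/0.2069 = 0.03253 L.
At equivalence the base is fully converted to (CH3)3NH+; total volume = 0.05527 L, so [(CH3)3NH+] = 0.006731/0.05527 = 0.1218 M.
Ka((CH3)3NH+) = Kw/Kb = 1.0e-14 / 6.3 x 10^-5 = 1.59e-10.
[H^+] = sqrt(Ka x [(CH3)3NH+]) = sqrt(1.59e-10 x 0.1218) = 4.40e-6 M.
pH = -log(4.40e-6) = 5.36.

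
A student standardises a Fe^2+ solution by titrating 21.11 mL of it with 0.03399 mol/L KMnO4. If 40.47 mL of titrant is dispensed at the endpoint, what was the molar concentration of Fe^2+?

n(KMnO4) = 0.03399 x 0.04047 = 0.001376 mol.
From the balanced equation, 1 mol KMnO4 reacts with 5 mol Fe^2+, so n(Fe^2+) = 0.001376 x 5/1 = 0.006878 mol.
[Fe^2+] = 0.006878 / 0.02111 L = 0.326 M.

0.326 M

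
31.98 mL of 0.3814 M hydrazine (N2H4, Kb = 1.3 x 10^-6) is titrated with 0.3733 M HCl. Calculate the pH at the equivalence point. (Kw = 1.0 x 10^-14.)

n(N2H4) = 0.3814 x 0.03198 = 0.01220 mol; V(HCl) at equivalence = 0.01220/0.3733 = 0.03267 L.
At equivalence the base is fully converted to N2H5+; total volume = 0.06465 L, so [N2H5+] = 0.01220/0.06465 = 0.1887 M.
Ka(N2H5+) = Kw/Kb = 1.0e-14 / 1.3 x 10^-6 = 7.69e-9.
[H^+] = sqrt(Ka x [N2H5+]) = sqrt(7.69e-9 x 0.1887) = 3.81e-5 M.
pH = -log(3.81e-5) = 4.42.

4.42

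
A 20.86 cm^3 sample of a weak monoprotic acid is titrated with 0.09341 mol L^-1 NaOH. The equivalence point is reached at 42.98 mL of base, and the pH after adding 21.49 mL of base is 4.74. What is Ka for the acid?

21.49 mL is half of the equivalence volume, so this is the half-equivalence point where [HA] = [A^-].
At half-equivalence pH = pKa, so pKa = 4.74.
Ka = 10^(-4.74) = 1.8 x 10^-5.

1.8 x 10^-5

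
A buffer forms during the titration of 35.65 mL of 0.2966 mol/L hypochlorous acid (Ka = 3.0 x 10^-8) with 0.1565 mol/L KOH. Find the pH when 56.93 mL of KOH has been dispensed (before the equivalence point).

8.25

Initial n(HClO) = 0.2966 x 0.03565 = 0.01057 mol.
n(KOH) added = 0.1565 x 0.05693 = 0.008910 mol, converting that many moles of HClO to ClO-.
Remaining n(HClO) = 0.001664 mol; n(ClO-) = 0.008910 mol.
By Henderson-Hasselbalch, pH = pKa + log([A^-]/[HA]) = 7.52 + log(0.008910/0.001664) = 7.52 + (+0.73) = 8.25.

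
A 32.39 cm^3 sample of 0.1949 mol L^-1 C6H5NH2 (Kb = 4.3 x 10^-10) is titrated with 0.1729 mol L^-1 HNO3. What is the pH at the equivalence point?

2.84

n(C6H5NH2) = 0.1949 x 0.03239 = 0.006313 mol; V(HNO3) at equivalence = 0.006313/0.1729 = 0.03651 L.
At equivalence the base is fully converted to C6H5NH3+; total volume = 0.06890 L, so [C6H5NH3+] = 0.006313/0.06890 = 0.09162 M.
Ka(C6H5NH3+) = Kw/Kb = 1.0e-14 / 4.3 x 10^-10 = 2.33e-5.
[H^+] = sqrt(Ka x [C6H5NH3+]) = sqrt(2.33e-5 x 0.09162) = 0.00146 M.
pH = -log(0.00146) = 2.84.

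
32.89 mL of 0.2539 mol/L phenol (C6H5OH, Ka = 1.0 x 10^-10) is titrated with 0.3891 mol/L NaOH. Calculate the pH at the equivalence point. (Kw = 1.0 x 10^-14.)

n(C6H5OH) = 0.2539 x 0.03289 = 0.008351 mol; V(NaOH) at equivalence = 0.008351/0.3891 = 0.02146 L.
At equivalence all the acid is converted to C6H5O-; total volume = 0.03289 + 0.02146 = 0.05435 L, so [C6H5O-] = 0.008351/0.05435 = 0.1536 M.
Kb = Kw/Ka = 1.0e-14 / 1.0 x 10^-10 = 0.000100.
[OH^-] = sqrt(Kb x [C6H5O-]) = sqrt(0.000100 x 0.1536) = 0.00392 M.
pOH = 2.41, so pH = 14.00 - 2.41 = 11.59.

11.59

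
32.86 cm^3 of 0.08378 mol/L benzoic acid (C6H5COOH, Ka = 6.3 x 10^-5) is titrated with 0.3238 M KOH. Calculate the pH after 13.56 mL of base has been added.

12.55

n(acid) = 0.08378 x 0.03286 = 0.002753 mol; n(KOH) added = 0.3238 x 0.01356 = 0.004391 mol.
Base is in excess by 0.004391 - 0.002753 = 0.001638 mol in a total volume of 0.04642 L.
[OH^-] = 0.001638/0.04642 = 0.03528 M, so pOH = 1.45 and pH = 14.00 - 1.45 = 12.55.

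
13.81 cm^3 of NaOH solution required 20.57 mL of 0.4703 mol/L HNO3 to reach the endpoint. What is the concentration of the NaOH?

n(HNO3) delivered = 0.4703 x 0.02057 = 0.009674 mol.
For a 1:1 reaction, n(NaOH) = 0.009674 mol.
[NaOH] = 0.009674 mol / 0.01381 L = 0.701 M.

0.701 M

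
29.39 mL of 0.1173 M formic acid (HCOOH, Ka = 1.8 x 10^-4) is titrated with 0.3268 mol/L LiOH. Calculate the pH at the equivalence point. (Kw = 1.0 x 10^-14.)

n(HCOOH) = 0.1173 x 0.02939 = 0.003447 mol; V(LiOH) at equivalence = 0.003447/0.3268 = 0.01055 L.
At equivalence all the acid is converted to HCOO-; total volume = 0.02939 + 0.01055 = 0.03994 L, so [HCOO-] = 0.003447/0.03994 = 0.08632 M.
Kb = Kw/Ka = 1.0e-14 / 1.8 x 10^-4 = 5.56e-11.
[OH^-] = sqrt(Kb x [HCOO-]) = sqrt(5.56e-11 x 0.08632) = 2.19e-6 M.
pOH = 5.66, so pH = 14.00 - 5.66 = 8.34.

8.34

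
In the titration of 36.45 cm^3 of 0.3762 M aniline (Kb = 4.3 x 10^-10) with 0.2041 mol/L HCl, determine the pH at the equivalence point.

2.76

n(C6H5NH2) = 0.3762 x 0.03645 = 0.01371 mol; V(HCl) at equivalence = 0.01371/0.2041 = 0.06719 L.
At equivalence the base is fully converted to C6H5NH3+; total volume = 0.1036 L, so [C6H5NH3+] = 0.01371/0.1036 = 0.1323 M.
Ka(C6H5NH3+) = Kw/Kb = 1.0e-14 / 4.3 x 10^-10 = 2.33e-5.
[H^+] = sqrt(Ka x [C6H5NH3+]) = sqrt(2.33e-5 x 0.1323) = 0.00175 M.
pH = -log(0.00175) = 2.76.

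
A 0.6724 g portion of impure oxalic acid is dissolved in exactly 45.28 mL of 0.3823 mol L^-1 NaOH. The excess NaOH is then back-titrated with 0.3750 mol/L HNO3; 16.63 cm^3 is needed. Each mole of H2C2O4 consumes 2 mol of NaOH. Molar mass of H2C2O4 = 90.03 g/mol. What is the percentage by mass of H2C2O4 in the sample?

74.1%

Total n(NaOH) added = 0.3823 x 0.04528 = 0.01731 mol.
n(HNO3) used = 0.3750 x 0.01663 = 0.006236 mol, which equals the excess n(NaOH).
So n(NaOH) consumed by the sample = 0.01731 - 0.006236 = 0.01107 mol.
n(H2C2O4) = 0.01107 / 2 = 0.005537 mol.
mass H2C2O4 = 0.005537 x 90.03 = 0.4985 g, so %H2C2O4 = 0.4985/0.6724 x 100 = 74.1%.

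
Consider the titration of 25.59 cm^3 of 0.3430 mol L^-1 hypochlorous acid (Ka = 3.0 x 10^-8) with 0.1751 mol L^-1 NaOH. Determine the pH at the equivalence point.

n(HClO) = 0.3430 x 0.02559 = 0.008777 mol; V(NaOH) at equivalence = 0.008777/0.1751 = 0.05013 L.
At equivalence all the acid is converted to ClO-; total volume = 0.02559 + 0.05013 = 0.07572 L, so [ClO-] = 0.008777/0.07572 = 0.1159 M.
Kb = Kw/Ka = 1.0e-14 / 3.0 x 10^-8 = 3.33e-7.
[OH^-] = sqrt(Kb x [ClO-]) = sqrt(3.33e-7 x 0.1159) = 0.000197 M.
pOH = 3.71, so pH = 14.00 - 3.71 = 10.29.

10.29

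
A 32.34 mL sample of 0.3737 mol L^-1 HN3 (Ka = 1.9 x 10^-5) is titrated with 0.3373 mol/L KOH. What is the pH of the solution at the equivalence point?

8.98

n(HN3) = 0.3737 x 0.03234 = 0.01209 mol; V(KOH) at equivalence = 0.01209/0.3373 = 0.03583 L.
At equivalence all the acid is converted to N3-; total volume = 0.03234 + 0.03583 = 0.06817 L, so [N3-] = 0.01209/0.06817 = 0.1773 M.
Kb = Kw/Ka = 1.0e-14 / 1.9 x 10^-5 = 5.26e-10.
[OH^-] = sqrt(Kb x [N3-]) = sqrt(5.26e-10 x 0.1773) = 9.66e-6 M.
pOH = 5.02, so pH = 14.00 - 5.02 = 8.98.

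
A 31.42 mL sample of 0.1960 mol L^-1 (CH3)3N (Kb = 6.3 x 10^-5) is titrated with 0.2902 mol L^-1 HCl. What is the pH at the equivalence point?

5.37

n((CH3)3N) = 0.1960 x 0.03142 = 0.006158 mol; V(HCl) at equivalence = 0.006158/0.2902 = 0.02122 L.
At equivalence the base is fully converted to (CH3)3NH+; total volume = 0.05264 L, so [(CH3)3NH+] = 0.006158/0.05264 = 0.1170 M.
Ka((CH3)3NH+) = Kw/Kb = 1.0e-14 / 6.3 x 10^-5 = 1.59e-10.
[H^+] = sqrt(Ka x [(CH3)3NH+]) = sqrt(1.59e-10 x 0.1170) = 4.31e-6 M.
pH = -log(4.31e-6) = 5.37.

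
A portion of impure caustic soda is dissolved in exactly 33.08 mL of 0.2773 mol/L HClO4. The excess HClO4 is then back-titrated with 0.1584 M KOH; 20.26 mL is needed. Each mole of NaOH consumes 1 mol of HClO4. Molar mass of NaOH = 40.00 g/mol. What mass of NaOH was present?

Total n(HClO4) added = 0.2773 x 0.03308 = 0.009173 mol.
n(KOH) used = 0.1584 x 0.02026 = 0.003209 mol, which equals the excess n(HClO4).
So n(HClO4) consumed by the sample = 0.009173 - 0.003209 = 0.005964 mol.
n(NaOH) = 0.005964 / 1 = 0.005964 mol.
mass = 0.005964 mol x 40.00 g/mol = 0.239 g.

0.239 g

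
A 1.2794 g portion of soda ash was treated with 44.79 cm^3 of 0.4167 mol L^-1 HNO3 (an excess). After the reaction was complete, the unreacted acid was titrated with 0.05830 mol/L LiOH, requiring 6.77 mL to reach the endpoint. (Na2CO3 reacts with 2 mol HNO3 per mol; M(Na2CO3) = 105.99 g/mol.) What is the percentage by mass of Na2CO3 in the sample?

Total n(HNO3) added = 0.4167 x 0.04479 = 0.01866 mol.
n(LiOH) used = 0.05830 x 0.006770 = 0.0003947 mol, which equals the excess n(HNO3).
So n(HNO3) consumed by the sample = 0.01866 - 0.0003947 = 0.01827 mol.
n(Na2CO3) = 0.01827 / 2 = 0.009135 mol.
mass Na2CO3 = 0.009135 x 105.99 = 0.9682 g, so %Na2CO3 = 0.9682/1.2794 x 100 = 75.7%.

75.7%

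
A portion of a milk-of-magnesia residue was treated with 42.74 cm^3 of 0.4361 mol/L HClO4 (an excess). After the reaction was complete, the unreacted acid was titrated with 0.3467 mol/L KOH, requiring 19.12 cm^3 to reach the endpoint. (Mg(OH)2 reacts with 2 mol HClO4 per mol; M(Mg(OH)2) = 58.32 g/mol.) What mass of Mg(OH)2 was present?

Total n(HClO4) added = 0.4361 x 0.04274 = 0.01864 mol.
n(KOH) used = 0.3467 x 0.01912 = 0.006629 mol, which equals the excess n(HClO4).
So n(HClO4) consumed by the sample = 0.01864 - 0.006629 = 0.01201 mol.
n(Mg(OH)2) = 0.01201 / 2 = 0.006005 mol.
mass = 0.006005 mol x 58.32 g/mol = 0.350 g.

0.350 g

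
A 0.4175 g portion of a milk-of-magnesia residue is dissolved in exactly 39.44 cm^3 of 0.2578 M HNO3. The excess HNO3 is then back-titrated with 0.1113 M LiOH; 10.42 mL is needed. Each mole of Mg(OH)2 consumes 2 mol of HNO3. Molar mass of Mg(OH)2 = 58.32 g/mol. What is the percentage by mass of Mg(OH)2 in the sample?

Total n(HNO3) added = 0.2578 x 0.03944 = 0.01017 mol.
n(LiOH) used = 0.1113 x 0.01042 = 0.001160 mol, which equals the excess n(HNO3).
So n(HNO3) consumed by the sample = 0.01017 - 0.001160 = 0.009008 mol.
n(Mg(OH)2) = 0.009008 / 2 = 0.004504 mol.
mass Mg(OH)2 = 0.004504 x 58.32 = 0.2627 g, so %Mg(OH)2 = 0.2627/0.4175 x 100 = 62.9%.

62.9%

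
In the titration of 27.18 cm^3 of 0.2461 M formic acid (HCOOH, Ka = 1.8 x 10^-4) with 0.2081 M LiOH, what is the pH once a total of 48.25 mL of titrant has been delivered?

12.65

n(acid) = 0.2461 x 0.02718 = 0.006689 mol; n(LiOH) added = 0.2081 x 0.04825 = 0.01004 mol.
Base is in excess by 0.01004 - 0.006689 = 0.003352 mol in a total volume of 0.07543 L.
[OH^-] = 0.003352/0.07543 = 0.04444 M, so pOH = 1.35 and pH = 14.00 - 1.35 = 12.65.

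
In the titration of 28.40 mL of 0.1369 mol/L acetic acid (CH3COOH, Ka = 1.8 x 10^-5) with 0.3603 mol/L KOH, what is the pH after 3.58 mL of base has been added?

4.44

Initial n(CH3COOH) = 0.1369 x 0.02840 = 0.003888 mol.
n(KOH) added = 0.3603 x 0.003580 = 0.001290 mol, converting that many moles of CH3COOH to CH3COO-.
Remaining n(CH3COOH) = 0.002598 mol; n(CH3COO-) = 0.001290 mol.
By Henderson-Hasselbalch, pH = pKa + log([A^-]/[HA]) = 4.74 + log(0.001290/0.002598) = 4.74 + (-0.30) = 4.44.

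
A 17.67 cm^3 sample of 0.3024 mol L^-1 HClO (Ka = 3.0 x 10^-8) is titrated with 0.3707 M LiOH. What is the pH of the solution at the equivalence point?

10.37

n(HClO) = 0.3024 x 0.01767 = 0.005343 mol; V(LiOH) at equivalence = 0.005343/0.3707 = 0.01441 L.
At equivalence all the acid is converted to ClO-; total volume = 0.01767 + 0.01441 = 0.03208 L, so [ClO-] = 0.005343/0.03208 = 0.1665 M.
Kb = Kw/Ka = 1.0e-14 / 3.0 x 10^-8 = 3.33e-7.
[OH^-] = sqrt(Kb x [ClO-]) = sqrt(3.33e-7 x 0.1665) = 0.000236 M.
pOH = 3.63, so pH = 14.00 - 3.63 = 10.37.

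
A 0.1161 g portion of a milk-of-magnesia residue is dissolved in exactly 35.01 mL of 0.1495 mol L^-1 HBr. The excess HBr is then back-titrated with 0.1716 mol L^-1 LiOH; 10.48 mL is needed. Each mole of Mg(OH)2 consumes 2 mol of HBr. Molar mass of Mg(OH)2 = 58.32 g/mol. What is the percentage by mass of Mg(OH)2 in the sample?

Total n(HBr) added = 0.1495 x 0.03501 = 0.005234 mol.
n(LiOH) used = 0.1716 x 0.01048 = 0.001798 mol, which equals the excess n(HBr).
So n(HBr) consumed by the sample = 0.005234 - 0.001798 = 0.003436 mol.
n(Mg(OH)2) = 0.003436 / 2 = 0.001718 mol.
mass Mg(OH)2 = 0.001718 x 58.32 = 0.1002 g, so %Mg(OH)2 = 0.1002/0.1161 x 100 = 86.3%.

86.3%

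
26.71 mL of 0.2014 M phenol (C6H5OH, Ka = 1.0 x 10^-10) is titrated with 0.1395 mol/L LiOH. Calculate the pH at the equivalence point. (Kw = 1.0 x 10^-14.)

11.46

n(C6H5OH) = 0.2014 x 0.02671 = 0.005379 mol; V(LiOH) at equivalence = 0.005379/0.1395 = 0.03856 L.
At equivalence all the acid is converted to C6H5O-; total volume = 0.02671 + 0.03856 = 0.06527 L, so [C6H5O-] = 0.005379/0.06527 = 0.08242 M.
Kb = Kw/Ka = 1.0e-14 / 1.0 x 10^-10 = 0.000100.
[OH^-] = sqrt(Kb x [C6H5O-]) = sqrt(0.000100 x 0.08242) = 0.00287 M.
pOH = 2.54, so pH = 14.00 - 2.54 = 11.46.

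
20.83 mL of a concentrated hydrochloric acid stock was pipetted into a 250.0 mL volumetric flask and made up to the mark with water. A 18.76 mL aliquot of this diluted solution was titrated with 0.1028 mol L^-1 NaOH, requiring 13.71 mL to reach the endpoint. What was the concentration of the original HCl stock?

n(NaOH) = 0.1028 x 0.01371 = 0.001409 mol.
n(HCl) in the aliquot = 0.001409 mol.
[diluted HCl] = 0.001409 / 0.01876 = 0.07513 M.
Dilution factor = 250.0/20.83 = 12.00, so [stock] = 0.07513 x 12.00 = 0.902 M.

0.902 M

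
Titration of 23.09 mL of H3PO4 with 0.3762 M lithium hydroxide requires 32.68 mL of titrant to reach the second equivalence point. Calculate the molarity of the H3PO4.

0.266 M

n(LiOH) = 0.3762 x 0.03268 = 0.01229 mol.
At the second equivalence point, 2 mol OH^- react per mol H3PO4, so n(H3PO4) = 0.01229 / 2 = 0.006147 mol.
[H3PO4] = 0.006147 / 0.02309 L = 0.266 M.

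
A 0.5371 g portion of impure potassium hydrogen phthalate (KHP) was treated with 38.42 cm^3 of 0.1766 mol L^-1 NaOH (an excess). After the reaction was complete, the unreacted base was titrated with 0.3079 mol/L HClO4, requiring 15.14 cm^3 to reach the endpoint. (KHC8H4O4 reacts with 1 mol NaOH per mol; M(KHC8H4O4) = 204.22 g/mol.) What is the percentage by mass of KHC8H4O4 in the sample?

80.7%

Total n(NaOH) added = 0.1766 x 0.03842 = 0.006785 mol.
n(HClO4) used = 0.3079 x 0.01514 = 0.004662 mol, which equals the excess n(NaOH).
So n(NaOH) consumed by the sample = 0.006785 - 0.004662 = 0.002123 mol.
n(KHC8H4O4) = 0.002123 / 1 = 0.002123 mol.
mass KHC8H4O4 = 0.002123 x 204.22 = 0.4336 g, so %KHC8H4O4 = 0.4336/0.5371 x 100 = 80.7%.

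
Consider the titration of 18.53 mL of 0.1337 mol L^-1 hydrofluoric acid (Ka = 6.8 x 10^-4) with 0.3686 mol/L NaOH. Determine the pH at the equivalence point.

n(HF) = 0.1337 x 0.01853 = 0.002477 mol; V(NaOH) at equivalence = 0.002477/0.3686 = 0.006721 L.
At equivalence all the acid is converted to F-; total volume = 0.01853 + 0.006721 = 0.02525 L, so [F-] = 0.002477/0.02525 = 0.09811 M.
Kb = Kw/Ka = 1.0e-14 / 6.8 x 10^-4 = 1.47e-11.
[OH^-] = sqrt(Kb x [F-]) = sqrt(1.47e-11 x 0.09811) = 1.20e-6 M.
pOH = 5.92, so pH = 14.00 - 5.92 = 8.08.

8.08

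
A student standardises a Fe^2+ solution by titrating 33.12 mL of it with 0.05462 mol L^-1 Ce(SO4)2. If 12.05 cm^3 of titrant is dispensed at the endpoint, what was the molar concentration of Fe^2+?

n(Ce(SO4)2) = 0.05462 x 0.01205 = 0.0006582 mol.
From the balanced equation, 1 mol Ce(SO4)2 reacts with 1 mol Fe^2+, so n(Fe^2+) = 0.0006582 x 1/1 = 0.0006582 mol.
[Fe^2+] = 0.0006582 / 0.03312 L = 0.0199 M.

0.0199 M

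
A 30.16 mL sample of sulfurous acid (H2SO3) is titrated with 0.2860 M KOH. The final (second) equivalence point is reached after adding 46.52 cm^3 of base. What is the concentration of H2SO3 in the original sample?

n(KOH) = 0.2860 x 0.04652 = 0.01330 mol.
At the final (second) equivalence point, 2 mol OH^- react per mol H2SO3, so n(H2SO3) = 0.01330 / 2 = 0.006652 mol.
[H2SO3] = 0.006652 / 0.03016 L = 0.221 M.

0.221 M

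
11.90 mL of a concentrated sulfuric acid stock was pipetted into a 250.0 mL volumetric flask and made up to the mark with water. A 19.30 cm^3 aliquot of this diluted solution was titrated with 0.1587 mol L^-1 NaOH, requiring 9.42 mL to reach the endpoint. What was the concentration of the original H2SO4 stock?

n(NaOH) = 0.1587 x 0.009420 = 0.001495 mol.
n(H2SO4) in the aliquot = 0.001495 x 1/2 = 0.0007475 mol.
[diluted H2SO4] = 0.0007475 / 0.01930 = 0.03873 M.
Dilution factor = 250.0/11.90 = 21.01, so [stock] = 0.03873 x 21.01 = 0.814 M.

0.814 M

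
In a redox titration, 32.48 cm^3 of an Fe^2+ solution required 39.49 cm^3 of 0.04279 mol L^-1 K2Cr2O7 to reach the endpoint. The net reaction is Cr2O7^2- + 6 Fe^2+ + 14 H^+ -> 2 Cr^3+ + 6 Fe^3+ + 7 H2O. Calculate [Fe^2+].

n(K2Cr2O7) = 0.04279 x 0.03949 = 0.001690 mol.
From the balanced equation, 1 mol K2Cr2O7 reacts with 6 mol Fe^2+, so n(Fe^2+) = 0.001690 x 6/1 = 0.01014 mol.
[Fe^2+] = 0.01014 / 0.03248 L = 0.312 M.

0.312 M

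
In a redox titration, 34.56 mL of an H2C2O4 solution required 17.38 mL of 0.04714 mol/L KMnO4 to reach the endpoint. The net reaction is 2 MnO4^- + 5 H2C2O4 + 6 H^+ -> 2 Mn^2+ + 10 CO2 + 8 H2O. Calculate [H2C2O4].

n(KMnO4) = 0.04714 x 0.01738 = 0.0008193 mol.
From the balanced equation, 2 mol KMnO4 reacts with 5 mol H2C2O4, so n(H2C2O4) = 0.0008193 x 5/2 = 0.002048 mol.
[H2C2O4] = 0.002048 / 0.03456 L = 0.0593 M.

0.0593 M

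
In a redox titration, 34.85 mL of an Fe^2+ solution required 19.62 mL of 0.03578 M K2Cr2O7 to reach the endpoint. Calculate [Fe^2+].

0.121 M

n(K2Cr2O7) = 0.03578 x 0.01962 = 0.0007020 mol.
From the balanced equation, 1 mol K2Cr2O7 reacts with 6 mol Fe^2+, so n(Fe^2+) = 0.0007020 x 6/1 = 0.004212 mol.
[Fe^2+] = 0.004212 / 0.03485 L = 0.121 M.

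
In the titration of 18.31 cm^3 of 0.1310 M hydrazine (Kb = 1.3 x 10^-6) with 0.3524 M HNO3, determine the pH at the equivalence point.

n(N2H4) = 0.1310 x 0.01831 = 0.002399 mol; V(HNO3) at equivalence = 0.002399/0.3524 = 0.006806 L.
At equivalence the base is fully converted to N2H5+; total volume = 0.02512 L, so [N2H5+] = 0.002399/0.02512 = 0.09550 M.
Ka(N2H5+) = Kw/Kb = 1.0e-14 / 1.3 x 10^-6 = 7.69e-9.
[H^+] = sqrt(Ka x [N2H5+]) = sqrt(7.69e-9 x 0.09550) = 2.71e-5 M.
pH = -log(2.71e-5) = 4.57.

4.57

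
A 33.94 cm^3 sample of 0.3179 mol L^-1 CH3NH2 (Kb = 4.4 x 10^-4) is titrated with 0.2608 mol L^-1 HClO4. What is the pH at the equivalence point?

5.74

n(CH3NH2) = 0.3179 x 0.03394 = 0.01079 mol; V(HClO4) at equivalence = 0.01079/0.2608 = 0.04137 L.
At equivalence the base is fully converted to CH3NH3+; total volume = 0.07531 L, so [CH3NH3+] = 0.01079/0.07531 = 0.1433 M.
Ka(CH3NH3+) = Kw/Kb = 1.0e-14 / 4.4 x 10^-4 = 2.27e-11.
[H^+] = sqrt(Ka x [CH3NH3+]) = sqrt(2.27e-11 x 0.1433) = 1.80e-6 M.
pH = -log(1.80e-6) = 5.74.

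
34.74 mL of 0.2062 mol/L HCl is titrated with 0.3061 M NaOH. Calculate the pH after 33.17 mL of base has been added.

12.64

n(acid) = 0.2062 x 0.03474 = 0.007163 mol; n(NaOH) added = 0.3061 x 0.03317 = 0.01015 mol.
Base is in excess by 0.01015 - 0.007163 = 0.002990 mol in a total volume of 0.06791 L.
[OH^-] = 0.002990/0.06791 = 0.04403 M, so pOH = 1.36 and pH = 14.00 - 1.36 = 12.64.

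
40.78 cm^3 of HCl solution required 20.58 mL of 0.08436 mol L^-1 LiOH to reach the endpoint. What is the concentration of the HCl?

n(LiOH) delivered = 0.08436 x 0.02058 = 0.001736 mol.
For a 1:1 reaction, n(HCl) = 0.001736 mol.
[HCl] = 0.001736 mol / 0.04078 L = 0.0426 M.

0.0426 M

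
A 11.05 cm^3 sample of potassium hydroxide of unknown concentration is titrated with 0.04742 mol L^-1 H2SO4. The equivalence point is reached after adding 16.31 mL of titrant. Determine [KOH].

n(H2SO4) delivered = 0.04742 x 0.01631 = 0.0007734 mol.
The reaction is 2 KOH + 1 H2SO4, so n(KOH) = 0.0007734 x 2/1 = 0.001547 mol.
[KOH] = 0.001547 mol / 0.01105 L = 0.140 M.

0.140 M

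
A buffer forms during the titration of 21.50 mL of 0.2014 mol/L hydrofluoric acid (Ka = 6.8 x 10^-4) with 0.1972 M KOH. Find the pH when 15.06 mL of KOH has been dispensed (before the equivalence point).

Initial n(HF) = 0.2014 x 0.02150 = 0.004330 mol.
n(KOH) added = 0.1972 x 0.01506 = 0.002970 mol, converting that many moles of HF to F-.
Remaining n(HF) = 0.001360 mol; n(F-) = 0.002970 mol.
By Henderson-Hasselbalch, pH = pKa + log([A^-]/[HA]) = 3.17 + log(0.002970/0.001360) = 3.17 + (+0.34) = 3.51.

3.51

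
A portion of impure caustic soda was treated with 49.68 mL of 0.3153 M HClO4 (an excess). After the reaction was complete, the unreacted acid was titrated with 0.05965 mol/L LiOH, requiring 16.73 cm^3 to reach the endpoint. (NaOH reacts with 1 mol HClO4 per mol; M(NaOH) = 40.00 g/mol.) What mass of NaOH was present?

0.587 g

Total n(HClO4) added = 0.3153 x 0.04968 = 0.01566 mol.
n(LiOH) used = 0.05965 x 0.01673 = 0.0009979 mol, which equals the excess n(HClO4).
So n(HClO4) consumed by the sample = 0.01566 - 0.0009979 = 0.01467 mol.
n(NaOH) = 0.01467 / 1 = 0.01467 mol.
mass = 0.01467 mol x 40.00 g/mol = 0.587 g.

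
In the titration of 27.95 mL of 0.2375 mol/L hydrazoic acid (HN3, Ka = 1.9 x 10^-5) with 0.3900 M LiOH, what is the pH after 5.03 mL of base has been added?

4.34

Initial n(HN3) = 0.2375 x 0.02795 = 0.006638 mol.
n(LiOH) added = 0.3900 x 0.005030 = 0.001962 mol, converting that many moles of HN3 to N3-.
Remaining n(HN3) = 0.004676 mol; n(N3-) = 0.001962 mol.
By Henderson-Hasselbalch, pH = pKa + log([A^-]/[HA]) = 4.72 + log(0.001962/0.004676) = 4.72 + (-0.38) = 4.34.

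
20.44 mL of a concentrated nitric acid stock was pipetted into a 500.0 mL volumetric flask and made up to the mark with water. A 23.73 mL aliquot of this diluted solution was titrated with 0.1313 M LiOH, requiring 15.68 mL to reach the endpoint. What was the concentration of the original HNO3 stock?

2.12 M

n(LiOH) = 0.1313 x 0.01568 = 0.002059 mol.
n(HNO3) in the aliquot = 0.002059 mol.
[diluted HNO3] = 0.002059 / 0.02373 = 0.08676 M.
Dilution factor = 500.0/20.44 = 24.46, so [stock] = 0.08676 x 24.46 = 2.12 M.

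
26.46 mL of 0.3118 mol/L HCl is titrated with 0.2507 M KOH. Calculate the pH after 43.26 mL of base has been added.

n(acid) = 0.3118 x 0.02646 = 0.008250 mol; n(KOH) added = 0.2507 x 0.04326 = 0.01085 mol.
Base is in excess by 0.01085 - 0.008250 = 0.002595 mol in a total volume of 0.06972 L.
[OH^-] = 0.002595/0.06972 = 0.03722 M, so pOH = 1.43 and pH = 14.00 - 1.43 = 12.57.

12.57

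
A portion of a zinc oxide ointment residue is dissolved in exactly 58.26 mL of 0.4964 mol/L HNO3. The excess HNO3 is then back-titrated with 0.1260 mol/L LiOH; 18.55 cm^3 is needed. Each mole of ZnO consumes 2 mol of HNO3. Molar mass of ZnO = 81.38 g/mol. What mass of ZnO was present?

1.08 g

Total n(HNO3) added = 0.4964 x 0.05826 = 0.02892 mol.
n(LiOH) used = 0.1260 x 0.01855 = 0.002337 mol, which equals the excess n(HNO3).
So n(HNO3) consumed by the sample = 0.02892 - 0.002337 = 0.02658 mol.
n(ZnO) = 0.02658 / 2 = 0.01329 mol.
mass = 0.01329 mol x 81.38 g/mol = 1.08 g.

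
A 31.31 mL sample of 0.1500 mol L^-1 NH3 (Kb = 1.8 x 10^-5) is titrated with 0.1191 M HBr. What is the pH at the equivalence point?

n(NH3) = 0.1500 x 0.03131 = 0.004696 mol; V(HBr) at equivalence = 0.004696/0.1191 = 0.03943 L.
At equivalence the base is fully converted to NH4+; total volume = 0.07074 L, so [NH4+] = 0.004696/0.07074 = 0.06639 M.
Ka(NH4+) = Kw/Kb = 1.0e-14 / 1.8 x 10^-5 = 5.56e-10.
[H^+] = sqrt(Ka x [NH4+]) = sqrt(5.56e-10 x 0.06639) = 6.07e-6 M.
pH = -log(6.07e-6) = 5.22.

5.22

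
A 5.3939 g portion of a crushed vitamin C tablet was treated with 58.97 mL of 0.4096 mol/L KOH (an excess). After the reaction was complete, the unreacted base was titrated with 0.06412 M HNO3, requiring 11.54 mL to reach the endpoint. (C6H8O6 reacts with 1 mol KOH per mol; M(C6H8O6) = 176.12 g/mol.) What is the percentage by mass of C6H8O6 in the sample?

76.5%

Total n(KOH) added = 0.4096 x 0.05897 = 0.02415 mol.
n(HNO3) used = 0.06412 x 0.01154 = 0.0007399 mol, which equals the excess n(KOH).
So n(KOH) consumed by the sample = 0.02415 - 0.0007399 = 0.02341 mol.
n(C6H8O6) = 0.02341 / 1 = 0.02341 mol.
mass C6H8O6 = 0.02341 x 176.12 = 4.124 g, so %C6H8O6 = 4.124/5.3939 x 100 = 76.5%.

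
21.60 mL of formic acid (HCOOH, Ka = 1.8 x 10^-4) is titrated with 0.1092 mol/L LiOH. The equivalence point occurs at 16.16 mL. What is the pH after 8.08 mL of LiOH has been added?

8.08 mL is exactly half the equivalence volume (16.16/2), i.e. the half-equivalence point.
There, n(HA) = n(A^-), so pH = pKa = -log(1.8 x 10^-4) = 3.74.

3.74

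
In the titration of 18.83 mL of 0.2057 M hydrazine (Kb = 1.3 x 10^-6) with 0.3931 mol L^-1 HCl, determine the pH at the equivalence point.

n(N2H4) = 0.2057 x 0.01883 = 0.003873 mol; V(HCl) at equivalence = 0.003873/0.3931 = 0.009853 L.
At equivalence the base is fully converted to N2H5+; total volume = 0.02868 L, so [N2H5+] = 0.003873/0.02868 = 0.1350 M.
Ka(N2H5+) = Kw/Kb = 1.0e-14 / 1.3 x 10^-6 = 7.69e-9.
[H^+] = sqrt(Ka x [N2H5+]) = sqrt(7.69e-9 x 0.1350) = 3.22e-5 M.
pH = -log(3.22e-5) = 4.49.

4.49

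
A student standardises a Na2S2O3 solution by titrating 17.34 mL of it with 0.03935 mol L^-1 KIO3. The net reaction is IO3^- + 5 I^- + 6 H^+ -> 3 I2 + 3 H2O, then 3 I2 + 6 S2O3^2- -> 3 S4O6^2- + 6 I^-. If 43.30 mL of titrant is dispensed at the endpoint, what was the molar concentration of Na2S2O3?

0.590 M

n(KIO3) = 0.03935 x 0.04330 = 0.001704 mol.
From the balanced equation, 1 mol KIO3 reacts with 6 mol Na2S2O3, so n(Na2S2O3) = 0.001704 x 6/1 = 0.01022 mol.
[Na2S2O3] = 0.01022 / 0.01734 L = 0.590 M.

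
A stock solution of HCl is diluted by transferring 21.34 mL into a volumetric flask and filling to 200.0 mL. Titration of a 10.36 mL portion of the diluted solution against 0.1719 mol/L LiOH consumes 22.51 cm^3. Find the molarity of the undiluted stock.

n(LiOH) = 0.1719 x 0.02251 = 0.003869 mol.
n(HCl) in the aliquot = 0.003869 mol.
[diluted HCl] = 0.003869 / 0.01036 = 0.3735 M.
Dilution factor = 200.0/21.34 = 9.372, so [stock] = 0.3735 x 9.372 = 3.50 M.

3.50 M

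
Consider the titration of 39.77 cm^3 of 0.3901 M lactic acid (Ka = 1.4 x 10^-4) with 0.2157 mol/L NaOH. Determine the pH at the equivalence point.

8.50

n(HC3H5O3) = 0.3901 x 0.03977 = 0.01551 mol; V(NaOH) at equivalence = 0.01551/0.2157 = 0.07193 L.
At equivalence all the acid is converted to C3H5O3-; total volume = 0.03977 + 0.07193 = 0.1117 L, so [C3H5O3-] = 0.01551/0.1117 = 0.1389 M.
Kb = Kw/Ka = 1.0e-14 / 1.4 x 10^-4 = 7.14e-11.
[OH^-] = sqrt(Kb x [C3H5O3-]) = sqrt(7.14e-11 x 0.1389) = 3.15e-6 M.
pOH = 5.50, so pH = 14.00 - 5.50 = 8.50.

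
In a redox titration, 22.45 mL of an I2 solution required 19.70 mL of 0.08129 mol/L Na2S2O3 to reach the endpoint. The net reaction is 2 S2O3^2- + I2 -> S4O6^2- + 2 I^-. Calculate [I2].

0.0357 M

n(Na2S2O3) = 0.08129 x 0.01970 = 0.001601 mol.
From the balanced equation, 2 mol Na2S2O3 reacts with 1 mol I2, so n(I2) = 0.001601 x 1/2 = 0.0008007 mol.
[I2] = 0.0008007 / 0.02245 L = 0.0357 M.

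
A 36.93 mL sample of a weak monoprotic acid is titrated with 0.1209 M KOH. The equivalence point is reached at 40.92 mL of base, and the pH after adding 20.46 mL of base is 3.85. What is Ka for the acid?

20.46 mL is half of the equivalence volume, so this is the half-equivalence point where [HA] = [A^-].
At half-equivalence pH = pKa, so pKa = 3.85.
Ka = 10^(-3.85) = 1.4 x 10^-4.

1.4 x 10^-4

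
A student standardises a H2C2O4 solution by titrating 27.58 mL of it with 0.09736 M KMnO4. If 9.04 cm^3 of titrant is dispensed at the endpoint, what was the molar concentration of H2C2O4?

0.0798 M

n(KMnO4) = 0.09736 x 0.009040 = 0.0008801 mol.
From the balanced equation, 2 mol KMnO4 reacts with 5 mol H2C2O4, so n(H2C2O4) = 0.0008801 x 5/2 = 0.002200 mol.
[H2C2O4] = 0.002200 / 0.02758 L = 0.0798 M.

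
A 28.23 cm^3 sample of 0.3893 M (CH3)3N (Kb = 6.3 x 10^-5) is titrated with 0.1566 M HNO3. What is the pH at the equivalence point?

n((CH3)3N) = 0.3893 x 0.02823 = 0.01099 mol; V(HNO3) at equivalence = 0.01099/0.1566 = 0.07018 L.
At equivalence the base is fully converted to (CH3)3NH+; total volume = 0.09841 L, so [(CH3)3NH+] = 0.01099/0.09841 = 0.1117 M.
Ka((CH3)3NH+) = Kw/Kb = 1.0e-14 / 6.3 x 10^-5 = 1.59e-10.
[H^+] = sqrt(Ka x [(CH3)3NH+]) = sqrt(1.59e-10 x 0.1117) = 4.21e-6 M.
pH = -log(4.21e-6) = 5.38.

5.38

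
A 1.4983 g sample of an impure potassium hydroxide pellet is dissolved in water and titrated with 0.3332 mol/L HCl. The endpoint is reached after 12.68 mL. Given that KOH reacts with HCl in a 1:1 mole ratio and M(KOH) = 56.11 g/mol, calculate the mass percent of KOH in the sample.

n(HCl) = 0.3332 x 0.01268 = 0.004225 mol.
n(KOH) = 0.004225 / 1 = 0.004225 mol.
mass of KOH = 0.004225 x 56.11 = 0.2371 g.
% purity = 0.2371 / 1.4983 x 100 = 15.8%.

15.8%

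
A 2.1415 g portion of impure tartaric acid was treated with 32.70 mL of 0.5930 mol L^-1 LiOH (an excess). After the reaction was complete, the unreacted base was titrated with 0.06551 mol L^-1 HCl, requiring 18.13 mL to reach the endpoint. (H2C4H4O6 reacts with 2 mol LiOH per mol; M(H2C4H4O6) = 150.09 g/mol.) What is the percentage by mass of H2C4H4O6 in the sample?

Total n(LiOH) added = 0.5930 x 0.03270 = 0.01939 mol.
n(HCl) used = 0.06551 x 0.01813 = 0.001188 mol, which equals the excess n(LiOH).
So n(LiOH) consumed by the sample = 0.01939 - 0.001188 = 0.01820 mol.
n(H2C4H4O6) = 0.01820 / 2 = 0.009102 mol.
mass H2C4H4O6 = 0.009102 x 150.09 = 1.366 g, so %H2C4H4O6 = 1.366/2.1415 x 100 = 63.8%.

63.8%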